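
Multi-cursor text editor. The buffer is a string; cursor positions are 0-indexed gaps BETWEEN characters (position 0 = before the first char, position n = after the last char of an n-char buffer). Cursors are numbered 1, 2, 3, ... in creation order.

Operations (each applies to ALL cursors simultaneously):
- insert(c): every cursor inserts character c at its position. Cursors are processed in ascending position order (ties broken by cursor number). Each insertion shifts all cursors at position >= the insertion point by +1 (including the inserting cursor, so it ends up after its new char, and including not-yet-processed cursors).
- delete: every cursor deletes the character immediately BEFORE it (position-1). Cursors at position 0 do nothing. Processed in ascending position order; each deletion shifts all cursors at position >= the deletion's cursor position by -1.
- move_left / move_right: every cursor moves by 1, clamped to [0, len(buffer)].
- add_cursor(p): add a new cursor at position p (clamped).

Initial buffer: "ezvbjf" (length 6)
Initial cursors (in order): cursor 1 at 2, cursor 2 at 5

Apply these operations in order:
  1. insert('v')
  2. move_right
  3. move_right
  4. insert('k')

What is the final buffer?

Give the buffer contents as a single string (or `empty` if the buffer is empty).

Answer: ezvvbkjvfk

Derivation:
After op 1 (insert('v')): buffer="ezvvbjvf" (len 8), cursors c1@3 c2@7, authorship ..1...2.
After op 2 (move_right): buffer="ezvvbjvf" (len 8), cursors c1@4 c2@8, authorship ..1...2.
After op 3 (move_right): buffer="ezvvbjvf" (len 8), cursors c1@5 c2@8, authorship ..1...2.
After op 4 (insert('k')): buffer="ezvvbkjvfk" (len 10), cursors c1@6 c2@10, authorship ..1..1.2.2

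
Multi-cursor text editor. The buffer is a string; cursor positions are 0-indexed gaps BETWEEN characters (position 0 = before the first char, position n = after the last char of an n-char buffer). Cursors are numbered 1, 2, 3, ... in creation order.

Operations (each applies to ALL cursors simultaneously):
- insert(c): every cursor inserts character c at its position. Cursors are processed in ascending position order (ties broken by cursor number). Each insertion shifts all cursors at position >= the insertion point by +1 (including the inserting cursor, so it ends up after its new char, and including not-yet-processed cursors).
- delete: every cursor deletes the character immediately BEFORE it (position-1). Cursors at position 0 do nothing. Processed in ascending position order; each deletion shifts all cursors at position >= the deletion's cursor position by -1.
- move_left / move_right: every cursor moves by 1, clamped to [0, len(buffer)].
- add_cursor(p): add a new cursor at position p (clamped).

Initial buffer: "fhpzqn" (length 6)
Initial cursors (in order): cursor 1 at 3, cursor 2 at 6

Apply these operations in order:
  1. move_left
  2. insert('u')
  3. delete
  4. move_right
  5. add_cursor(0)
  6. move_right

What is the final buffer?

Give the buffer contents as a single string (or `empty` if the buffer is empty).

Answer: fhpzqn

Derivation:
After op 1 (move_left): buffer="fhpzqn" (len 6), cursors c1@2 c2@5, authorship ......
After op 2 (insert('u')): buffer="fhupzqun" (len 8), cursors c1@3 c2@7, authorship ..1...2.
After op 3 (delete): buffer="fhpzqn" (len 6), cursors c1@2 c2@5, authorship ......
After op 4 (move_right): buffer="fhpzqn" (len 6), cursors c1@3 c2@6, authorship ......
After op 5 (add_cursor(0)): buffer="fhpzqn" (len 6), cursors c3@0 c1@3 c2@6, authorship ......
After op 6 (move_right): buffer="fhpzqn" (len 6), cursors c3@1 c1@4 c2@6, authorship ......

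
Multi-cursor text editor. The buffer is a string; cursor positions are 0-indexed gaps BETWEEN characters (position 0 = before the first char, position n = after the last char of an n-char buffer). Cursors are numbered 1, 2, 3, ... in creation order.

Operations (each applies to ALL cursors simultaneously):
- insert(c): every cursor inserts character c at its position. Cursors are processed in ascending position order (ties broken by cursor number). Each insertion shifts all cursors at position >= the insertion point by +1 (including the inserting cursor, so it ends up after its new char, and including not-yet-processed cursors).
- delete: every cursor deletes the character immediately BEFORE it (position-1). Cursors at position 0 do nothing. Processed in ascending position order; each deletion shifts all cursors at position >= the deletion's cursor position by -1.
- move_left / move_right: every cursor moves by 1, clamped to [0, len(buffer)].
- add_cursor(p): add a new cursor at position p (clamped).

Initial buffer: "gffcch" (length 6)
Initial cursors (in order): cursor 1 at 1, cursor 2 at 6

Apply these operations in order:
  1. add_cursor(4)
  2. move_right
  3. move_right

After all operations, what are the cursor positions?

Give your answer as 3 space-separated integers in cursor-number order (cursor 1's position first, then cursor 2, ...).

Answer: 3 6 6

Derivation:
After op 1 (add_cursor(4)): buffer="gffcch" (len 6), cursors c1@1 c3@4 c2@6, authorship ......
After op 2 (move_right): buffer="gffcch" (len 6), cursors c1@2 c3@5 c2@6, authorship ......
After op 3 (move_right): buffer="gffcch" (len 6), cursors c1@3 c2@6 c3@6, authorship ......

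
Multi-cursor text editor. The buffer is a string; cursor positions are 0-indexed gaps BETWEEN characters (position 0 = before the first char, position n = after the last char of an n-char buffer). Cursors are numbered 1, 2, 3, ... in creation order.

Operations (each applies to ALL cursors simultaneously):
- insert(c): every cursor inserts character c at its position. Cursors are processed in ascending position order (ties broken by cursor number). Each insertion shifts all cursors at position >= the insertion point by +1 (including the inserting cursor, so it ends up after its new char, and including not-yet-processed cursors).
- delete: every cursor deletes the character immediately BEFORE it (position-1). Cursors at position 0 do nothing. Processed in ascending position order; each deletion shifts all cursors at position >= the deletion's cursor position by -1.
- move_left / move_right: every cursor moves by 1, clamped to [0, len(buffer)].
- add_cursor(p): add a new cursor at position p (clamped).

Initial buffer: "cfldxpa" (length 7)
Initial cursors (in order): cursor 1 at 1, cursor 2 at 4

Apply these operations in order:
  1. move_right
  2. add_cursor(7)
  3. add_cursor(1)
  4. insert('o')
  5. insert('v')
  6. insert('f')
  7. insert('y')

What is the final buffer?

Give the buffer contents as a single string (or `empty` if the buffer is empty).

After op 1 (move_right): buffer="cfldxpa" (len 7), cursors c1@2 c2@5, authorship .......
After op 2 (add_cursor(7)): buffer="cfldxpa" (len 7), cursors c1@2 c2@5 c3@7, authorship .......
After op 3 (add_cursor(1)): buffer="cfldxpa" (len 7), cursors c4@1 c1@2 c2@5 c3@7, authorship .......
After op 4 (insert('o')): buffer="cofoldxopao" (len 11), cursors c4@2 c1@4 c2@8 c3@11, authorship .4.1...2..3
After op 5 (insert('v')): buffer="covfovldxovpaov" (len 15), cursors c4@3 c1@6 c2@11 c3@15, authorship .44.11...22..33
After op 6 (insert('f')): buffer="covffovfldxovfpaovf" (len 19), cursors c4@4 c1@8 c2@14 c3@19, authorship .444.111...222..333
After op 7 (insert('y')): buffer="covfyfovfyldxovfypaovfy" (len 23), cursors c4@5 c1@10 c2@17 c3@23, authorship .4444.1111...2222..3333

Answer: covfyfovfyldxovfypaovfy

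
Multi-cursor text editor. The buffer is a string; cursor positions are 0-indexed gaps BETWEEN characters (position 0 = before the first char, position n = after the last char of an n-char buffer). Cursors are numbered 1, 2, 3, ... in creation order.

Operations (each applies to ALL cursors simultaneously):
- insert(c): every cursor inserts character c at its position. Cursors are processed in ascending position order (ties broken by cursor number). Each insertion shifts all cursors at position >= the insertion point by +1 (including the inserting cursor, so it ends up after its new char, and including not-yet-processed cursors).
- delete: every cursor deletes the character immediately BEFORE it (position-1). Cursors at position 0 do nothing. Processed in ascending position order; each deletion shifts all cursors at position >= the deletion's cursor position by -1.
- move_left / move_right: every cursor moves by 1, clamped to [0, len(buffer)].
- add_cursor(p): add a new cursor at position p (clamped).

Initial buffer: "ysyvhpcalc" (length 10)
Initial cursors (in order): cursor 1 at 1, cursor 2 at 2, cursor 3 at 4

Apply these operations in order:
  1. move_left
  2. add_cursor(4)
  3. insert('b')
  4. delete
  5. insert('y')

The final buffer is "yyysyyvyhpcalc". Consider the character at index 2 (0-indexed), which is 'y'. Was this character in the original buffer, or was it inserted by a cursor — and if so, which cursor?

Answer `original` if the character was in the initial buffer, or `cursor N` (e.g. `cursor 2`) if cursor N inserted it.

Answer: cursor 2

Derivation:
After op 1 (move_left): buffer="ysyvhpcalc" (len 10), cursors c1@0 c2@1 c3@3, authorship ..........
After op 2 (add_cursor(4)): buffer="ysyvhpcalc" (len 10), cursors c1@0 c2@1 c3@3 c4@4, authorship ..........
After op 3 (insert('b')): buffer="bybsybvbhpcalc" (len 14), cursors c1@1 c2@3 c3@6 c4@8, authorship 1.2..3.4......
After op 4 (delete): buffer="ysyvhpcalc" (len 10), cursors c1@0 c2@1 c3@3 c4@4, authorship ..........
After op 5 (insert('y')): buffer="yyysyyvyhpcalc" (len 14), cursors c1@1 c2@3 c3@6 c4@8, authorship 1.2..3.4......
Authorship (.=original, N=cursor N): 1 . 2 . . 3 . 4 . . . . . .
Index 2: author = 2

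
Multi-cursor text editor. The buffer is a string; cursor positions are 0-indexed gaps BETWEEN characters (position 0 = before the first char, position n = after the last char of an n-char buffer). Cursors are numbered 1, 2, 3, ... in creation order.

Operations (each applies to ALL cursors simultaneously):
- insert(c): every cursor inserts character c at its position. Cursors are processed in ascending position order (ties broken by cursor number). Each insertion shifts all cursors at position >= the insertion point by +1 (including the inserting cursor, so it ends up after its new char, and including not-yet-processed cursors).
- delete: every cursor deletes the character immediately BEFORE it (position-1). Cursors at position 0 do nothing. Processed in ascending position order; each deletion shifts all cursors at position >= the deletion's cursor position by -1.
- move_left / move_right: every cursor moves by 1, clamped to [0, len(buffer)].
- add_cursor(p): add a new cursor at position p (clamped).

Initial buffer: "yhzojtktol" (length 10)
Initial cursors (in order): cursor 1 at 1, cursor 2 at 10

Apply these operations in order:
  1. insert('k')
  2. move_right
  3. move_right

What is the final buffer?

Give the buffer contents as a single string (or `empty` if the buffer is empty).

After op 1 (insert('k')): buffer="ykhzojtktolk" (len 12), cursors c1@2 c2@12, authorship .1.........2
After op 2 (move_right): buffer="ykhzojtktolk" (len 12), cursors c1@3 c2@12, authorship .1.........2
After op 3 (move_right): buffer="ykhzojtktolk" (len 12), cursors c1@4 c2@12, authorship .1.........2

Answer: ykhzojtktolk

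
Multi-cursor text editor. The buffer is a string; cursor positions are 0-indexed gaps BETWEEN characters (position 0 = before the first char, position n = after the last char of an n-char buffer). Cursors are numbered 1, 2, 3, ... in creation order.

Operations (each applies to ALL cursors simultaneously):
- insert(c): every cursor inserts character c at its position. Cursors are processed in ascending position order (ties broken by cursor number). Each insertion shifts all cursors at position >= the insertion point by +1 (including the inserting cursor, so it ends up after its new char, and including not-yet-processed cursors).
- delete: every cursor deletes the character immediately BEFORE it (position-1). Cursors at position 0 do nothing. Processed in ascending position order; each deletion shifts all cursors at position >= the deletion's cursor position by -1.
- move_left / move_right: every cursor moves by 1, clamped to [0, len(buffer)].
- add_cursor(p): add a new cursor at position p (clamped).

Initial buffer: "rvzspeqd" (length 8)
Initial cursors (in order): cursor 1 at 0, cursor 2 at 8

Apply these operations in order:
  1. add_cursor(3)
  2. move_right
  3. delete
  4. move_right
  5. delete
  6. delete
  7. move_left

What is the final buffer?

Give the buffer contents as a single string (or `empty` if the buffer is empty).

After op 1 (add_cursor(3)): buffer="rvzspeqd" (len 8), cursors c1@0 c3@3 c2@8, authorship ........
After op 2 (move_right): buffer="rvzspeqd" (len 8), cursors c1@1 c3@4 c2@8, authorship ........
After op 3 (delete): buffer="vzpeq" (len 5), cursors c1@0 c3@2 c2@5, authorship .....
After op 4 (move_right): buffer="vzpeq" (len 5), cursors c1@1 c3@3 c2@5, authorship .....
After op 5 (delete): buffer="ze" (len 2), cursors c1@0 c3@1 c2@2, authorship ..
After op 6 (delete): buffer="" (len 0), cursors c1@0 c2@0 c3@0, authorship 
After op 7 (move_left): buffer="" (len 0), cursors c1@0 c2@0 c3@0, authorship 

Answer: empty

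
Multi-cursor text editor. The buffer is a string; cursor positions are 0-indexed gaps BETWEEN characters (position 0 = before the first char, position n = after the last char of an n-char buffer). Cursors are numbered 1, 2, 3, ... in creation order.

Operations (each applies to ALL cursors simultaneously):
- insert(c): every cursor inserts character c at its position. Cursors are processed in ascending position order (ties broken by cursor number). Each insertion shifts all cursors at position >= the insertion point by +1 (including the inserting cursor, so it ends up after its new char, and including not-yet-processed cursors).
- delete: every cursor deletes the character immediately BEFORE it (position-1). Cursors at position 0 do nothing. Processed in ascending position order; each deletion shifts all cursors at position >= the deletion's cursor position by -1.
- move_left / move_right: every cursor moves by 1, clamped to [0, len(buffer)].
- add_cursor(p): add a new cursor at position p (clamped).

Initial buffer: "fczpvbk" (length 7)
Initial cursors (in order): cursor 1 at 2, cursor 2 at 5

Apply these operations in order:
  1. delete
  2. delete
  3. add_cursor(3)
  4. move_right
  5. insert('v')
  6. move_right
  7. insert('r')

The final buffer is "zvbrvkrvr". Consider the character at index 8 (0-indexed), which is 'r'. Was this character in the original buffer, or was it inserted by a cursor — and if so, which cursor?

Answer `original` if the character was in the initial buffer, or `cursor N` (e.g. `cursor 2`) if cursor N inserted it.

After op 1 (delete): buffer="fzpbk" (len 5), cursors c1@1 c2@3, authorship .....
After op 2 (delete): buffer="zbk" (len 3), cursors c1@0 c2@1, authorship ...
After op 3 (add_cursor(3)): buffer="zbk" (len 3), cursors c1@0 c2@1 c3@3, authorship ...
After op 4 (move_right): buffer="zbk" (len 3), cursors c1@1 c2@2 c3@3, authorship ...
After op 5 (insert('v')): buffer="zvbvkv" (len 6), cursors c1@2 c2@4 c3@6, authorship .1.2.3
After op 6 (move_right): buffer="zvbvkv" (len 6), cursors c1@3 c2@5 c3@6, authorship .1.2.3
After op 7 (insert('r')): buffer="zvbrvkrvr" (len 9), cursors c1@4 c2@7 c3@9, authorship .1.12.233
Authorship (.=original, N=cursor N): . 1 . 1 2 . 2 3 3
Index 8: author = 3

Answer: cursor 3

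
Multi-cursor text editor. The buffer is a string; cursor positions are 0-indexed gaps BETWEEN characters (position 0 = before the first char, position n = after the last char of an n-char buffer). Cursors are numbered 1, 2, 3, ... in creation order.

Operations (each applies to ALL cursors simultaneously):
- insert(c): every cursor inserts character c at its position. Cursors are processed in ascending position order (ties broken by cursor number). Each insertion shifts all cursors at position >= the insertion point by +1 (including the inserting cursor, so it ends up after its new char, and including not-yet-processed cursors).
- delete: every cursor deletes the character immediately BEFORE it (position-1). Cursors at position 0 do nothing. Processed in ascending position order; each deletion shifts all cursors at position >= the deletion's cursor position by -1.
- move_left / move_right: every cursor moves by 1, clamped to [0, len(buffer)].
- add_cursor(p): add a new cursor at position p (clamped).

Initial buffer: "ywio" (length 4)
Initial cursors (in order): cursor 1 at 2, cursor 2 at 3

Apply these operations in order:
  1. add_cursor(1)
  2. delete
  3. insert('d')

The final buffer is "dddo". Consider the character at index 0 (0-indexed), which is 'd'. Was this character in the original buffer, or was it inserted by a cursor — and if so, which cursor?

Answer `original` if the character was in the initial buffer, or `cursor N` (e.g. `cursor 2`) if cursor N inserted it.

After op 1 (add_cursor(1)): buffer="ywio" (len 4), cursors c3@1 c1@2 c2@3, authorship ....
After op 2 (delete): buffer="o" (len 1), cursors c1@0 c2@0 c3@0, authorship .
After op 3 (insert('d')): buffer="dddo" (len 4), cursors c1@3 c2@3 c3@3, authorship 123.
Authorship (.=original, N=cursor N): 1 2 3 .
Index 0: author = 1

Answer: cursor 1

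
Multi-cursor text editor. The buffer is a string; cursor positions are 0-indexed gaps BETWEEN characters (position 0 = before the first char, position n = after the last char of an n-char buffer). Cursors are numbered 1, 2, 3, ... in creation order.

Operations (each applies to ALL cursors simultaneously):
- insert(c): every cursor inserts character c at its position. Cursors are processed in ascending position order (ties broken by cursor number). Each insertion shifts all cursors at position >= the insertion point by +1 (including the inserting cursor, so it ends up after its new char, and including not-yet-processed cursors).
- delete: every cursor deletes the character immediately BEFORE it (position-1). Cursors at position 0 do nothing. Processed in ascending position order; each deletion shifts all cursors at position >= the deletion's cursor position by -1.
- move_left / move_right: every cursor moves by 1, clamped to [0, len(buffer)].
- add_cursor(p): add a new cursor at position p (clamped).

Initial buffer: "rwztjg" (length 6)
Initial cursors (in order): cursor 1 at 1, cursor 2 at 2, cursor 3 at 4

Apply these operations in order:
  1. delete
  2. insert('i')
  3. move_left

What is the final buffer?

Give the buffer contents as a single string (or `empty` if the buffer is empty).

After op 1 (delete): buffer="zjg" (len 3), cursors c1@0 c2@0 c3@1, authorship ...
After op 2 (insert('i')): buffer="iizijg" (len 6), cursors c1@2 c2@2 c3@4, authorship 12.3..
After op 3 (move_left): buffer="iizijg" (len 6), cursors c1@1 c2@1 c3@3, authorship 12.3..

Answer: iizijg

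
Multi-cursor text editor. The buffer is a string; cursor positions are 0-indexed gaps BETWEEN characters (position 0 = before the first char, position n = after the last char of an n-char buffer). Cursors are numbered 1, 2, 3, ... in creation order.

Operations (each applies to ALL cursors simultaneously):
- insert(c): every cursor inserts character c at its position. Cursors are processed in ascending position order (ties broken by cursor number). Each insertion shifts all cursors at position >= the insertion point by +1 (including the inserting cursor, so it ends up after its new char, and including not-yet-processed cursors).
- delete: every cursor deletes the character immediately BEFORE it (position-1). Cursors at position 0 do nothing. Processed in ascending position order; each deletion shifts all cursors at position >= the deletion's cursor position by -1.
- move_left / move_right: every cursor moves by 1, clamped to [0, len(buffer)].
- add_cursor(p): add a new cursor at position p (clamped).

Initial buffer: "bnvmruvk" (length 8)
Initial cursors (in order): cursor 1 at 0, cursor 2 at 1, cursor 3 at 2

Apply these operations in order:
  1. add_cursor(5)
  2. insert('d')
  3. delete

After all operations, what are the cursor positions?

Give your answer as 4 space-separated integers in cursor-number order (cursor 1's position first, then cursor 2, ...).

Answer: 0 1 2 5

Derivation:
After op 1 (add_cursor(5)): buffer="bnvmruvk" (len 8), cursors c1@0 c2@1 c3@2 c4@5, authorship ........
After op 2 (insert('d')): buffer="dbdndvmrduvk" (len 12), cursors c1@1 c2@3 c3@5 c4@9, authorship 1.2.3...4...
After op 3 (delete): buffer="bnvmruvk" (len 8), cursors c1@0 c2@1 c3@2 c4@5, authorship ........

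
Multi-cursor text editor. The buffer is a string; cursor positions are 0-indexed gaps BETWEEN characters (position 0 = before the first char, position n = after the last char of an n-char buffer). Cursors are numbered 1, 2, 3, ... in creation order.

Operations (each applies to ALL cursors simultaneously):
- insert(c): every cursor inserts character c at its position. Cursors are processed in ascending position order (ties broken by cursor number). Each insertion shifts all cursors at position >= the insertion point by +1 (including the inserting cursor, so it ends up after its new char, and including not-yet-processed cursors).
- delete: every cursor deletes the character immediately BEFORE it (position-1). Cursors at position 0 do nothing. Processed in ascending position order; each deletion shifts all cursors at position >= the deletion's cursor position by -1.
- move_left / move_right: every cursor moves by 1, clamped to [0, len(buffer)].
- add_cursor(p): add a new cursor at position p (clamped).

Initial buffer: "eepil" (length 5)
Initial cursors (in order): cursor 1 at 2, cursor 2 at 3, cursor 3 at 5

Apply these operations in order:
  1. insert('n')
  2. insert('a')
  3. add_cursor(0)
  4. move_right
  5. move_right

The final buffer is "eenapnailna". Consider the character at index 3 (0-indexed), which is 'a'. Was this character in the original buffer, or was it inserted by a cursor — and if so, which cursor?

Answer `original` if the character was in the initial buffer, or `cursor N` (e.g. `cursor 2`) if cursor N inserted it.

Answer: cursor 1

Derivation:
After op 1 (insert('n')): buffer="eenpniln" (len 8), cursors c1@3 c2@5 c3@8, authorship ..1.2..3
After op 2 (insert('a')): buffer="eenapnailna" (len 11), cursors c1@4 c2@7 c3@11, authorship ..11.22..33
After op 3 (add_cursor(0)): buffer="eenapnailna" (len 11), cursors c4@0 c1@4 c2@7 c3@11, authorship ..11.22..33
After op 4 (move_right): buffer="eenapnailna" (len 11), cursors c4@1 c1@5 c2@8 c3@11, authorship ..11.22..33
After op 5 (move_right): buffer="eenapnailna" (len 11), cursors c4@2 c1@6 c2@9 c3@11, authorship ..11.22..33
Authorship (.=original, N=cursor N): . . 1 1 . 2 2 . . 3 3
Index 3: author = 1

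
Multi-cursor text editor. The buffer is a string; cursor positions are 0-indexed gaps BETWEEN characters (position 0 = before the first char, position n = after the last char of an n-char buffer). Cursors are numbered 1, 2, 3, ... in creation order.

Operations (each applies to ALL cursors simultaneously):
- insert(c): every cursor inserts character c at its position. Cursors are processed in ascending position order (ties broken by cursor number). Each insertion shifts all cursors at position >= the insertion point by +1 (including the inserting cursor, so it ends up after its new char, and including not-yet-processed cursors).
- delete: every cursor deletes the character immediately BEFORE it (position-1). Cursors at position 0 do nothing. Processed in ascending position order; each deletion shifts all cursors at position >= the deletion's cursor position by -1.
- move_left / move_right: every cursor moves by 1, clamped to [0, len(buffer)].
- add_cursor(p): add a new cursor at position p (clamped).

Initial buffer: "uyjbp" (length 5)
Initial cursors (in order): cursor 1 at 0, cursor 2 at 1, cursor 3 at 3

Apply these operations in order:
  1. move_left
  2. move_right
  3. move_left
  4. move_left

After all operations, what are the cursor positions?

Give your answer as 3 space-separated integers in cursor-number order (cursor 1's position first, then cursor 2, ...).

After op 1 (move_left): buffer="uyjbp" (len 5), cursors c1@0 c2@0 c3@2, authorship .....
After op 2 (move_right): buffer="uyjbp" (len 5), cursors c1@1 c2@1 c3@3, authorship .....
After op 3 (move_left): buffer="uyjbp" (len 5), cursors c1@0 c2@0 c3@2, authorship .....
After op 4 (move_left): buffer="uyjbp" (len 5), cursors c1@0 c2@0 c3@1, authorship .....

Answer: 0 0 1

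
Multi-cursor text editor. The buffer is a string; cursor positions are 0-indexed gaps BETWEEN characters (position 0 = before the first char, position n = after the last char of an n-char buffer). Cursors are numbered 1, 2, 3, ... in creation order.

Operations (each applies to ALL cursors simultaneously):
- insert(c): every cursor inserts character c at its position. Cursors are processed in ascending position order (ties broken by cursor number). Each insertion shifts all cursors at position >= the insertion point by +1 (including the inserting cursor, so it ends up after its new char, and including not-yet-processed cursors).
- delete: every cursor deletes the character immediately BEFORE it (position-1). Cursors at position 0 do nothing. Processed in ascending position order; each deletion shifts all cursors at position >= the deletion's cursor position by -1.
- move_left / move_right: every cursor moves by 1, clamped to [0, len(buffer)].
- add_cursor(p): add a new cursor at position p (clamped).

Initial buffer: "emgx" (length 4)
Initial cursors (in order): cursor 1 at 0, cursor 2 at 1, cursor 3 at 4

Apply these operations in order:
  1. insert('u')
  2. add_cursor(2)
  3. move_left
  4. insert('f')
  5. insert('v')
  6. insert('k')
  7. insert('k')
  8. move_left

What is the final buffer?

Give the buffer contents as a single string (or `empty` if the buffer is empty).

After op 1 (insert('u')): buffer="ueumgxu" (len 7), cursors c1@1 c2@3 c3@7, authorship 1.2...3
After op 2 (add_cursor(2)): buffer="ueumgxu" (len 7), cursors c1@1 c4@2 c2@3 c3@7, authorship 1.2...3
After op 3 (move_left): buffer="ueumgxu" (len 7), cursors c1@0 c4@1 c2@2 c3@6, authorship 1.2...3
After op 4 (insert('f')): buffer="fufefumgxfu" (len 11), cursors c1@1 c4@3 c2@5 c3@10, authorship 114.22...33
After op 5 (insert('v')): buffer="fvufvefvumgxfvu" (len 15), cursors c1@2 c4@5 c2@8 c3@14, authorship 11144.222...333
After op 6 (insert('k')): buffer="fvkufvkefvkumgxfvku" (len 19), cursors c1@3 c4@7 c2@11 c3@18, authorship 1111444.2222...3333
After op 7 (insert('k')): buffer="fvkkufvkkefvkkumgxfvkku" (len 23), cursors c1@4 c4@9 c2@14 c3@22, authorship 111114444.22222...33333
After op 8 (move_left): buffer="fvkkufvkkefvkkumgxfvkku" (len 23), cursors c1@3 c4@8 c2@13 c3@21, authorship 111114444.22222...33333

Answer: fvkkufvkkefvkkumgxfvkku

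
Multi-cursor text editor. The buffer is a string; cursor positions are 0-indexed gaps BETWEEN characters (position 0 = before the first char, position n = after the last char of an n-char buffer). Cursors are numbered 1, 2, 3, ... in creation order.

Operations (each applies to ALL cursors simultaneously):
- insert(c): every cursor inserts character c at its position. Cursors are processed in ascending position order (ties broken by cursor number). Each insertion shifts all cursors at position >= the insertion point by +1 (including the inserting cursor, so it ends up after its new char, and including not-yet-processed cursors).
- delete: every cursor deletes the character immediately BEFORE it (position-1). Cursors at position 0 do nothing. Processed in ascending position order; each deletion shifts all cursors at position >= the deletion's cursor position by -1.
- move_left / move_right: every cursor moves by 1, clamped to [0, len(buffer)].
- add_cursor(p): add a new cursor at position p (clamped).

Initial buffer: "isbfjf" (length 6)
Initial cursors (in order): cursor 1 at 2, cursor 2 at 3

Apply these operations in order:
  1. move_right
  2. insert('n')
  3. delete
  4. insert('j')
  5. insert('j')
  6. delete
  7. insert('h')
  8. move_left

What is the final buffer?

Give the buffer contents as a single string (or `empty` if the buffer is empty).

After op 1 (move_right): buffer="isbfjf" (len 6), cursors c1@3 c2@4, authorship ......
After op 2 (insert('n')): buffer="isbnfnjf" (len 8), cursors c1@4 c2@6, authorship ...1.2..
After op 3 (delete): buffer="isbfjf" (len 6), cursors c1@3 c2@4, authorship ......
After op 4 (insert('j')): buffer="isbjfjjf" (len 8), cursors c1@4 c2@6, authorship ...1.2..
After op 5 (insert('j')): buffer="isbjjfjjjf" (len 10), cursors c1@5 c2@8, authorship ...11.22..
After op 6 (delete): buffer="isbjfjjf" (len 8), cursors c1@4 c2@6, authorship ...1.2..
After op 7 (insert('h')): buffer="isbjhfjhjf" (len 10), cursors c1@5 c2@8, authorship ...11.22..
After op 8 (move_left): buffer="isbjhfjhjf" (len 10), cursors c1@4 c2@7, authorship ...11.22..

Answer: isbjhfjhjf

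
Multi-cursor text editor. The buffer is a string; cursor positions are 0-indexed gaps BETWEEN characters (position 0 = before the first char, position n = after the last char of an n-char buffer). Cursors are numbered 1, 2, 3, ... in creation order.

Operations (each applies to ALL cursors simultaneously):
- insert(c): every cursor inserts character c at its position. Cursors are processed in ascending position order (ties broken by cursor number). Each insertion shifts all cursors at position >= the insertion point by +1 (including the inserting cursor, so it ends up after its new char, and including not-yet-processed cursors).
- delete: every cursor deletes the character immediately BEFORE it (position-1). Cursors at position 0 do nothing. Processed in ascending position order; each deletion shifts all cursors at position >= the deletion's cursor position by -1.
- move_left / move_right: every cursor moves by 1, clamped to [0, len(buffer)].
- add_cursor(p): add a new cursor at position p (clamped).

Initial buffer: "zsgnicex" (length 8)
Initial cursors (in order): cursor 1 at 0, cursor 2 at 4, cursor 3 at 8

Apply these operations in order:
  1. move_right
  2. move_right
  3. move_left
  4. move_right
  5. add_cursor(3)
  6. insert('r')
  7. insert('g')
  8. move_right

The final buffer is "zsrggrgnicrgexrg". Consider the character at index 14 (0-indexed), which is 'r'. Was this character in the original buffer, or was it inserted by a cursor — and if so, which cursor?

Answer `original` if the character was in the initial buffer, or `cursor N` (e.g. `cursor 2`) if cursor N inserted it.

After op 1 (move_right): buffer="zsgnicex" (len 8), cursors c1@1 c2@5 c3@8, authorship ........
After op 2 (move_right): buffer="zsgnicex" (len 8), cursors c1@2 c2@6 c3@8, authorship ........
After op 3 (move_left): buffer="zsgnicex" (len 8), cursors c1@1 c2@5 c3@7, authorship ........
After op 4 (move_right): buffer="zsgnicex" (len 8), cursors c1@2 c2@6 c3@8, authorship ........
After op 5 (add_cursor(3)): buffer="zsgnicex" (len 8), cursors c1@2 c4@3 c2@6 c3@8, authorship ........
After op 6 (insert('r')): buffer="zsrgrnicrexr" (len 12), cursors c1@3 c4@5 c2@9 c3@12, authorship ..1.4...2..3
After op 7 (insert('g')): buffer="zsrggrgnicrgexrg" (len 16), cursors c1@4 c4@7 c2@12 c3@16, authorship ..11.44...22..33
After op 8 (move_right): buffer="zsrggrgnicrgexrg" (len 16), cursors c1@5 c4@8 c2@13 c3@16, authorship ..11.44...22..33
Authorship (.=original, N=cursor N): . . 1 1 . 4 4 . . . 2 2 . . 3 3
Index 14: author = 3

Answer: cursor 3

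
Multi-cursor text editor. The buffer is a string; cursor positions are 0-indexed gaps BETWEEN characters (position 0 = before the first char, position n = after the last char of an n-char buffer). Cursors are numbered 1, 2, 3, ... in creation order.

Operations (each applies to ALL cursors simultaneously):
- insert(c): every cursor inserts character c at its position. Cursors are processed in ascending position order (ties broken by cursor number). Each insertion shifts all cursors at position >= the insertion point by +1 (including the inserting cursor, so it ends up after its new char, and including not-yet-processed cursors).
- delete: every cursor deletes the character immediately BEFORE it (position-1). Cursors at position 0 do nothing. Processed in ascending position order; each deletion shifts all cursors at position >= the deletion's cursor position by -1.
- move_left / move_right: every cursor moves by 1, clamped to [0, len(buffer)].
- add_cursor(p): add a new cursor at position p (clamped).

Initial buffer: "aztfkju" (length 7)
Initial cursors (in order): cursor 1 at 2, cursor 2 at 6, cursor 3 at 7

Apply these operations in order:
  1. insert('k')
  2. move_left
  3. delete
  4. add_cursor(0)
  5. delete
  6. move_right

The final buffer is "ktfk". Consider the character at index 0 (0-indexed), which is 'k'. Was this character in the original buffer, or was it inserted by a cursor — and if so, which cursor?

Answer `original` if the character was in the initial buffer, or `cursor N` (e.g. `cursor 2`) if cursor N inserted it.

Answer: cursor 1

Derivation:
After op 1 (insert('k')): buffer="azktfkjkuk" (len 10), cursors c1@3 c2@8 c3@10, authorship ..1....2.3
After op 2 (move_left): buffer="azktfkjkuk" (len 10), cursors c1@2 c2@7 c3@9, authorship ..1....2.3
After op 3 (delete): buffer="aktfkkk" (len 7), cursors c1@1 c2@5 c3@6, authorship .1...23
After op 4 (add_cursor(0)): buffer="aktfkkk" (len 7), cursors c4@0 c1@1 c2@5 c3@6, authorship .1...23
After op 5 (delete): buffer="ktfk" (len 4), cursors c1@0 c4@0 c2@3 c3@3, authorship 1..3
After op 6 (move_right): buffer="ktfk" (len 4), cursors c1@1 c4@1 c2@4 c3@4, authorship 1..3
Authorship (.=original, N=cursor N): 1 . . 3
Index 0: author = 1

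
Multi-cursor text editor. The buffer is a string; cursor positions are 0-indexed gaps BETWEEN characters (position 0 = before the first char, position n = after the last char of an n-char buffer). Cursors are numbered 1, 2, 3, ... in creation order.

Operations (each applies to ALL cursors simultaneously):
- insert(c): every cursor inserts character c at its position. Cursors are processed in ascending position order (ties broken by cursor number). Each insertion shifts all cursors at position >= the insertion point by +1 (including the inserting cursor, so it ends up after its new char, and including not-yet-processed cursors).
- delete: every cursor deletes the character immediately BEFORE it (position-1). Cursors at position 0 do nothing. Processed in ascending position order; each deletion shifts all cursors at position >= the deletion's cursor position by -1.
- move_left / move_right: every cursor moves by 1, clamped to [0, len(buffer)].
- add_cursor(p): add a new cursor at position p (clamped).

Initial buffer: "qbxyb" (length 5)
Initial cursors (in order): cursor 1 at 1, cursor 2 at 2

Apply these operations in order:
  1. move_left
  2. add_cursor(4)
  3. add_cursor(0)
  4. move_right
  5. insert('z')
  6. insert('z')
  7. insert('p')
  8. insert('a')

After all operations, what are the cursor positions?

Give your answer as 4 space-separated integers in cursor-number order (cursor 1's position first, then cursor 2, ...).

Answer: 9 14 21 9

Derivation:
After op 1 (move_left): buffer="qbxyb" (len 5), cursors c1@0 c2@1, authorship .....
After op 2 (add_cursor(4)): buffer="qbxyb" (len 5), cursors c1@0 c2@1 c3@4, authorship .....
After op 3 (add_cursor(0)): buffer="qbxyb" (len 5), cursors c1@0 c4@0 c2@1 c3@4, authorship .....
After op 4 (move_right): buffer="qbxyb" (len 5), cursors c1@1 c4@1 c2@2 c3@5, authorship .....
After op 5 (insert('z')): buffer="qzzbzxybz" (len 9), cursors c1@3 c4@3 c2@5 c3@9, authorship .14.2...3
After op 6 (insert('z')): buffer="qzzzzbzzxybzz" (len 13), cursors c1@5 c4@5 c2@8 c3@13, authorship .1414.22...33
After op 7 (insert('p')): buffer="qzzzzppbzzpxybzzp" (len 17), cursors c1@7 c4@7 c2@11 c3@17, authorship .141414.222...333
After op 8 (insert('a')): buffer="qzzzzppaabzzpaxybzzpa" (len 21), cursors c1@9 c4@9 c2@14 c3@21, authorship .14141414.2222...3333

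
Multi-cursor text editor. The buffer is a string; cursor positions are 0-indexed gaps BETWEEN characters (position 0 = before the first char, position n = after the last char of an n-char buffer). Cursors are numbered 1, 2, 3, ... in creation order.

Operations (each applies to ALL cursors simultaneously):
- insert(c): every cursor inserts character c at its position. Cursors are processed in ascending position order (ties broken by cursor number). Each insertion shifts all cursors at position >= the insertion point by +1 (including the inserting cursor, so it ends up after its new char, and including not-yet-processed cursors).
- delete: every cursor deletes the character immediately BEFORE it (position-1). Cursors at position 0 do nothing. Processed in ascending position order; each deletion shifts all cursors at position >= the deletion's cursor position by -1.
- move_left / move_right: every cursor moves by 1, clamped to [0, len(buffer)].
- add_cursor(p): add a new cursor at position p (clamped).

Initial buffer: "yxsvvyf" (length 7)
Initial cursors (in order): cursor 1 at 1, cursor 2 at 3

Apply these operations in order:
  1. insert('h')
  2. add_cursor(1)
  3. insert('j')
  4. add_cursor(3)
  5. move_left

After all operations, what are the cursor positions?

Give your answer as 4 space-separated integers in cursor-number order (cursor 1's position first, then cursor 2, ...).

Answer: 3 7 1 2

Derivation:
After op 1 (insert('h')): buffer="yhxshvvyf" (len 9), cursors c1@2 c2@5, authorship .1..2....
After op 2 (add_cursor(1)): buffer="yhxshvvyf" (len 9), cursors c3@1 c1@2 c2@5, authorship .1..2....
After op 3 (insert('j')): buffer="yjhjxshjvvyf" (len 12), cursors c3@2 c1@4 c2@8, authorship .311..22....
After op 4 (add_cursor(3)): buffer="yjhjxshjvvyf" (len 12), cursors c3@2 c4@3 c1@4 c2@8, authorship .311..22....
After op 5 (move_left): buffer="yjhjxshjvvyf" (len 12), cursors c3@1 c4@2 c1@3 c2@7, authorship .311..22....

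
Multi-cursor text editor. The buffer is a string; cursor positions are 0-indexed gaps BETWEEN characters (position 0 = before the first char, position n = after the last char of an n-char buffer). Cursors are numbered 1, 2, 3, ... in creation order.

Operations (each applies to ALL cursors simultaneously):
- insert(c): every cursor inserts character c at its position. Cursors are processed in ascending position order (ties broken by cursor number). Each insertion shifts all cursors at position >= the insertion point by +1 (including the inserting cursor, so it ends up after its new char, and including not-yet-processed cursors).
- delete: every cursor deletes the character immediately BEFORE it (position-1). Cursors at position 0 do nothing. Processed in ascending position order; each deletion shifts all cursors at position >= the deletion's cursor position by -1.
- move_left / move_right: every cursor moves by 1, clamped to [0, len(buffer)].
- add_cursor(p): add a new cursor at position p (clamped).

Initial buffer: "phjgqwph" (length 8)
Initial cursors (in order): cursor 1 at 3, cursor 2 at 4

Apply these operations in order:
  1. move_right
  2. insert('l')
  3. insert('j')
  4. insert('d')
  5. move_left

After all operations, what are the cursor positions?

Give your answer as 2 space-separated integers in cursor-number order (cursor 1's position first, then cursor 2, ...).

Answer: 6 10

Derivation:
After op 1 (move_right): buffer="phjgqwph" (len 8), cursors c1@4 c2@5, authorship ........
After op 2 (insert('l')): buffer="phjglqlwph" (len 10), cursors c1@5 c2@7, authorship ....1.2...
After op 3 (insert('j')): buffer="phjgljqljwph" (len 12), cursors c1@6 c2@9, authorship ....11.22...
After op 4 (insert('d')): buffer="phjgljdqljdwph" (len 14), cursors c1@7 c2@11, authorship ....111.222...
After op 5 (move_left): buffer="phjgljdqljdwph" (len 14), cursors c1@6 c2@10, authorship ....111.222...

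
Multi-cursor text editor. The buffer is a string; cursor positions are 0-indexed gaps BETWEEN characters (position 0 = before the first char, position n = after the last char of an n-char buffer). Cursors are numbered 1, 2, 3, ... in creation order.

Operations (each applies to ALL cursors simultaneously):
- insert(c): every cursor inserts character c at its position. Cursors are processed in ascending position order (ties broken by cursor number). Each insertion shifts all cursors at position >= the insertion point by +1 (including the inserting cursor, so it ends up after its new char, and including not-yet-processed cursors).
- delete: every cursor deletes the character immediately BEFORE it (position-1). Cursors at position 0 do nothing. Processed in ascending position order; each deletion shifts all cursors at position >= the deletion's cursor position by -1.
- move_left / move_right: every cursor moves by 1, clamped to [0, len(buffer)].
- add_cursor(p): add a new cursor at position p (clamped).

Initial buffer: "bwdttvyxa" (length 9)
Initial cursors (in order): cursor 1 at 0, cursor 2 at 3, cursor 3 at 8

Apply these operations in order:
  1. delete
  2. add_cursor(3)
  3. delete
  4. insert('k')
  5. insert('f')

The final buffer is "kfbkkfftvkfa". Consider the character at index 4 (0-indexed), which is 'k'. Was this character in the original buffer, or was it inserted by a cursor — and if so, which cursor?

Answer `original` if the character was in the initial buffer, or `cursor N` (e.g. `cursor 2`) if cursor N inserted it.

After op 1 (delete): buffer="bwttvya" (len 7), cursors c1@0 c2@2 c3@6, authorship .......
After op 2 (add_cursor(3)): buffer="bwttvya" (len 7), cursors c1@0 c2@2 c4@3 c3@6, authorship .......
After op 3 (delete): buffer="btva" (len 4), cursors c1@0 c2@1 c4@1 c3@3, authorship ....
After op 4 (insert('k')): buffer="kbkktvka" (len 8), cursors c1@1 c2@4 c4@4 c3@7, authorship 1.24..3.
After op 5 (insert('f')): buffer="kfbkkfftvkfa" (len 12), cursors c1@2 c2@7 c4@7 c3@11, authorship 11.2424..33.
Authorship (.=original, N=cursor N): 1 1 . 2 4 2 4 . . 3 3 .
Index 4: author = 4

Answer: cursor 4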